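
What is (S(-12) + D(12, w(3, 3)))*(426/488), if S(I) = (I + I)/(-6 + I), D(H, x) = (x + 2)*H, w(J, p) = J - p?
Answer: 1349/61 ≈ 22.115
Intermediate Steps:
D(H, x) = H*(2 + x) (D(H, x) = (2 + x)*H = H*(2 + x))
S(I) = 2*I/(-6 + I) (S(I) = (2*I)/(-6 + I) = 2*I/(-6 + I))
(S(-12) + D(12, w(3, 3)))*(426/488) = (2*(-12)/(-6 - 12) + 12*(2 + (3 - 1*3)))*(426/488) = (2*(-12)/(-18) + 12*(2 + (3 - 3)))*(426*(1/488)) = (2*(-12)*(-1/18) + 12*(2 + 0))*(213/244) = (4/3 + 12*2)*(213/244) = (4/3 + 24)*(213/244) = (76/3)*(213/244) = 1349/61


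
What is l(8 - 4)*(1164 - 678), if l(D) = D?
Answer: 1944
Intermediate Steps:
l(8 - 4)*(1164 - 678) = (8 - 4)*(1164 - 678) = 4*486 = 1944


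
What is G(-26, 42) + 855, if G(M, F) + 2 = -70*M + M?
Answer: 2647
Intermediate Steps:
G(M, F) = -2 - 69*M (G(M, F) = -2 + (-70*M + M) = -2 - 69*M)
G(-26, 42) + 855 = (-2 - 69*(-26)) + 855 = (-2 + 1794) + 855 = 1792 + 855 = 2647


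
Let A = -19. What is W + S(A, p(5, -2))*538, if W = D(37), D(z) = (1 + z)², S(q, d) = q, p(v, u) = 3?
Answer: -8778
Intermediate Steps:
W = 1444 (W = (1 + 37)² = 38² = 1444)
W + S(A, p(5, -2))*538 = 1444 - 19*538 = 1444 - 10222 = -8778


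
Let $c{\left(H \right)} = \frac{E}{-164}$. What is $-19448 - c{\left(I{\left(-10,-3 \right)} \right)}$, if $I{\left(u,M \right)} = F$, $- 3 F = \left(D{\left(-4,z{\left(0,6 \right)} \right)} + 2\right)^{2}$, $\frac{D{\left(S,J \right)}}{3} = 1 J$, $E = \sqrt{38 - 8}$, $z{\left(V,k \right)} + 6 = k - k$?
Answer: $-19448 + \frac{\sqrt{30}}{164} \approx -19448.0$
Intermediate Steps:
$z{\left(V,k \right)} = -6$ ($z{\left(V,k \right)} = -6 + \left(k - k\right) = -6 + 0 = -6$)
$E = \sqrt{30} \approx 5.4772$
$D{\left(S,J \right)} = 3 J$ ($D{\left(S,J \right)} = 3 \cdot 1 J = 3 J$)
$F = - \frac{256}{3}$ ($F = - \frac{\left(3 \left(-6\right) + 2\right)^{2}}{3} = - \frac{\left(-18 + 2\right)^{2}}{3} = - \frac{\left(-16\right)^{2}}{3} = \left(- \frac{1}{3}\right) 256 = - \frac{256}{3} \approx -85.333$)
$I{\left(u,M \right)} = - \frac{256}{3}$
$c{\left(H \right)} = - \frac{\sqrt{30}}{164}$ ($c{\left(H \right)} = \frac{\sqrt{30}}{-164} = \sqrt{30} \left(- \frac{1}{164}\right) = - \frac{\sqrt{30}}{164}$)
$-19448 - c{\left(I{\left(-10,-3 \right)} \right)} = -19448 - - \frac{\sqrt{30}}{164} = -19448 + \frac{\sqrt{30}}{164}$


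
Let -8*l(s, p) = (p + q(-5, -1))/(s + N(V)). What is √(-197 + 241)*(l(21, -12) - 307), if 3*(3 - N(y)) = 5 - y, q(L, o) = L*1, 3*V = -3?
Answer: -54015*√11/88 ≈ -2035.8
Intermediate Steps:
V = -1 (V = (⅓)*(-3) = -1)
q(L, o) = L
N(y) = 4/3 + y/3 (N(y) = 3 - (5 - y)/3 = 3 + (-5/3 + y/3) = 4/3 + y/3)
l(s, p) = -(-5 + p)/(8*(1 + s)) (l(s, p) = -(p - 5)/(8*(s + (4/3 + (⅓)*(-1)))) = -(-5 + p)/(8*(s + (4/3 - ⅓))) = -(-5 + p)/(8*(s + 1)) = -(-5 + p)/(8*(1 + s)))
√(-197 + 241)*(l(21, -12) - 307) = √(-197 + 241)*((5 - 1*(-12))/(8*(1 + 21)) - 307) = √44*((⅛)*(5 + 12)/22 - 307) = (2*√11)*((⅛)*(1/22)*17 - 307) = (2*√11)*(17/176 - 307) = (2*√11)*(-54015/176) = -54015*√11/88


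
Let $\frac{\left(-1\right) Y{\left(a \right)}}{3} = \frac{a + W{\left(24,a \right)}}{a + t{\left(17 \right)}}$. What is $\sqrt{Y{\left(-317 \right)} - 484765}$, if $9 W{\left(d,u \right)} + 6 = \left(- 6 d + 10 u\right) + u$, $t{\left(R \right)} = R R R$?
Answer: $\frac{i \sqrt{2559946465390}}{2298} \approx 696.25 i$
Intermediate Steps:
$t{\left(R \right)} = R^{3}$ ($t{\left(R \right)} = R^{2} R = R^{3}$)
$W{\left(d,u \right)} = - \frac{2}{3} - \frac{2 d}{3} + \frac{11 u}{9}$ ($W{\left(d,u \right)} = - \frac{2}{3} + \frac{\left(- 6 d + 10 u\right) + u}{9} = - \frac{2}{3} + \frac{- 6 d + 11 u}{9} = - \frac{2}{3} - \left(- \frac{11 u}{9} + \frac{2 d}{3}\right) = - \frac{2}{3} - \frac{2 d}{3} + \frac{11 u}{9}$)
$Y{\left(a \right)} = - \frac{3 \left(- \frac{50}{3} + \frac{20 a}{9}\right)}{4913 + a}$ ($Y{\left(a \right)} = - 3 \frac{a - \left(\frac{50}{3} - \frac{11 a}{9}\right)}{a + 17^{3}} = - 3 \frac{a - \left(\frac{50}{3} - \frac{11 a}{9}\right)}{a + 4913} = - 3 \frac{a + \left(- \frac{50}{3} + \frac{11 a}{9}\right)}{4913 + a} = - 3 \frac{- \frac{50}{3} + \frac{20 a}{9}}{4913 + a} = - \frac{3 \left(- \frac{50}{3} + \frac{20 a}{9}\right)}{4913 + a}$)
$\sqrt{Y{\left(-317 \right)} - 484765} = \sqrt{\frac{10 \left(15 - -634\right)}{3 \left(4913 - 317\right)} - 484765} = \sqrt{\frac{10 \left(15 + 634\right)}{3 \cdot 4596} - 484765} = \sqrt{\frac{10}{3} \cdot \frac{1}{4596} \cdot 649 - 484765} = \sqrt{\frac{3245}{6894} - 484765} = \sqrt{- \frac{3341966665}{6894}} = \frac{i \sqrt{2559946465390}}{2298}$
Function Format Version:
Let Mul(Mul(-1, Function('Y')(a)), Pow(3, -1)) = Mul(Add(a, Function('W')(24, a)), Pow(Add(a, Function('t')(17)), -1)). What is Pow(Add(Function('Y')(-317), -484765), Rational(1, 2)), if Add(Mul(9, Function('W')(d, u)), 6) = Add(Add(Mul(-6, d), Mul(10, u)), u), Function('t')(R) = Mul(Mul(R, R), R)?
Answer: Mul(Rational(1, 2298), I, Pow(2559946465390, Rational(1, 2))) ≈ Mul(696.25, I)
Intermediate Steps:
Function('t')(R) = Pow(R, 3) (Function('t')(R) = Mul(Pow(R, 2), R) = Pow(R, 3))
Function('W')(d, u) = Add(Rational(-2, 3), Mul(Rational(-2, 3), d), Mul(Rational(11, 9), u)) (Function('W')(d, u) = Add(Rational(-2, 3), Mul(Rational(1, 9), Add(Add(Mul(-6, d), Mul(10, u)), u))) = Add(Rational(-2, 3), Mul(Rational(1, 9), Add(Mul(-6, d), Mul(11, u)))) = Add(Rational(-2, 3), Add(Mul(Rational(-2, 3), d), Mul(Rational(11, 9), u))) = Add(Rational(-2, 3), Mul(Rational(-2, 3), d), Mul(Rational(11, 9), u)))
Function('Y')(a) = Mul(-3, Pow(Add(4913, a), -1), Add(Rational(-50, 3), Mul(Rational(20, 9), a))) (Function('Y')(a) = Mul(-3, Mul(Add(a, Add(Rational(-2, 3), Mul(Rational(-2, 3), 24), Mul(Rational(11, 9), a))), Pow(Add(a, Pow(17, 3)), -1))) = Mul(-3, Mul(Add(a, Add(Rational(-2, 3), -16, Mul(Rational(11, 9), a))), Pow(Add(a, 4913), -1))) = Mul(-3, Mul(Add(a, Add(Rational(-50, 3), Mul(Rational(11, 9), a))), Pow(Add(4913, a), -1))) = Mul(-3, Mul(Add(Rational(-50, 3), Mul(Rational(20, 9), a)), Pow(Add(4913, a), -1))) = Mul(-3, Mul(Pow(Add(4913, a), -1), Add(Rational(-50, 3), Mul(Rational(20, 9), a)))) = Mul(-3, Pow(Add(4913, a), -1), Add(Rational(-50, 3), Mul(Rational(20, 9), a))))
Pow(Add(Function('Y')(-317), -484765), Rational(1, 2)) = Pow(Add(Mul(Rational(10, 3), Pow(Add(4913, -317), -1), Add(15, Mul(-2, -317))), -484765), Rational(1, 2)) = Pow(Add(Mul(Rational(10, 3), Pow(4596, -1), Add(15, 634)), -484765), Rational(1, 2)) = Pow(Add(Mul(Rational(10, 3), Rational(1, 4596), 649), -484765), Rational(1, 2)) = Pow(Add(Rational(3245, 6894), -484765), Rational(1, 2)) = Pow(Rational(-3341966665, 6894), Rational(1, 2)) = Mul(Rational(1, 2298), I, Pow(2559946465390, Rational(1, 2)))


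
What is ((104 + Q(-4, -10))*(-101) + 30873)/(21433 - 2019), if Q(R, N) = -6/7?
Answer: 143189/135898 ≈ 1.0536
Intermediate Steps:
Q(R, N) = -6/7 (Q(R, N) = -6*1/7 = -6/7)
((104 + Q(-4, -10))*(-101) + 30873)/(21433 - 2019) = ((104 - 6/7)*(-101) + 30873)/(21433 - 2019) = ((722/7)*(-101) + 30873)/19414 = (-72922/7 + 30873)*(1/19414) = (143189/7)*(1/19414) = 143189/135898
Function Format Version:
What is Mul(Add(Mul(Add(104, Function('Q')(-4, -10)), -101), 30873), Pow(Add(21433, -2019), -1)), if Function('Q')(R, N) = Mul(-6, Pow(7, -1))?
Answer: Rational(143189, 135898) ≈ 1.0536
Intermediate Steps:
Function('Q')(R, N) = Rational(-6, 7) (Function('Q')(R, N) = Mul(-6, Rational(1, 7)) = Rational(-6, 7))
Mul(Add(Mul(Add(104, Function('Q')(-4, -10)), -101), 30873), Pow(Add(21433, -2019), -1)) = Mul(Add(Mul(Add(104, Rational(-6, 7)), -101), 30873), Pow(Add(21433, -2019), -1)) = Mul(Add(Mul(Rational(722, 7), -101), 30873), Pow(19414, -1)) = Mul(Add(Rational(-72922, 7), 30873), Rational(1, 19414)) = Mul(Rational(143189, 7), Rational(1, 19414)) = Rational(143189, 135898)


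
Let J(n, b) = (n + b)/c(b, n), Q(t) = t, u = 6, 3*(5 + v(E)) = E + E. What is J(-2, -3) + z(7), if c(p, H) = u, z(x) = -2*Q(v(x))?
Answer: -1/6 ≈ -0.16667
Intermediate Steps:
v(E) = -5 + 2*E/3 (v(E) = -5 + (E + E)/3 = -5 + (2*E)/3 = -5 + 2*E/3)
z(x) = 10 - 4*x/3 (z(x) = -2*(-5 + 2*x/3) = 10 - 4*x/3)
c(p, H) = 6
J(n, b) = b/6 + n/6 (J(n, b) = (n + b)/6 = (b + n)*(1/6) = b/6 + n/6)
J(-2, -3) + z(7) = ((1/6)*(-3) + (1/6)*(-2)) + (10 - 4/3*7) = (-1/2 - 1/3) + (10 - 28/3) = -5/6 + 2/3 = -1/6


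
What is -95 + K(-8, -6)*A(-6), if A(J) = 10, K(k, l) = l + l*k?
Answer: 325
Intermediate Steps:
K(k, l) = l + k*l
-95 + K(-8, -6)*A(-6) = -95 - 6*(1 - 8)*10 = -95 - 6*(-7)*10 = -95 + 42*10 = -95 + 420 = 325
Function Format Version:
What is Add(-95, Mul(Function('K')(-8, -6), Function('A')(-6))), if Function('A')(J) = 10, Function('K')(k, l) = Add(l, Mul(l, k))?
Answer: 325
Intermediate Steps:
Function('K')(k, l) = Add(l, Mul(k, l))
Add(-95, Mul(Function('K')(-8, -6), Function('A')(-6))) = Add(-95, Mul(Mul(-6, Add(1, -8)), 10)) = Add(-95, Mul(Mul(-6, -7), 10)) = Add(-95, Mul(42, 10)) = Add(-95, 420) = 325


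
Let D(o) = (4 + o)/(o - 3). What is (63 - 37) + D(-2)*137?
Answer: -144/5 ≈ -28.800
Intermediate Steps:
D(o) = (4 + o)/(-3 + o)
(63 - 37) + D(-2)*137 = (63 - 37) + ((4 - 2)/(-3 - 2))*137 = 26 + (2/(-5))*137 = 26 - ⅕*2*137 = 26 - ⅖*137 = 26 - 274/5 = -144/5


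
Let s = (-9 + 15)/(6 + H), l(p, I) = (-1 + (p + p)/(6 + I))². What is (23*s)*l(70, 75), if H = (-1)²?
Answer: 160126/15309 ≈ 10.460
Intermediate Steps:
H = 1
l(p, I) = (-1 + 2*p/(6 + I))² (l(p, I) = (-1 + (2*p)/(6 + I))² = (-1 + 2*p/(6 + I))²)
s = 6/7 (s = (-9 + 15)/(6 + 1) = 6/7 ≈ 0.85714)
(23*s)*l(70, 75) = (23*(6/7))*((6 + 75 - 2*70)²/(6 + 75)²) = 138*((6 + 75 - 140)²/81²)/7 = 138*((1/6561)*(-59)²)/7 = 138*((1/6561)*3481)/7 = (138/7)*(3481/6561) = 160126/15309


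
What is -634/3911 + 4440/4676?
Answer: 3600064/4571959 ≈ 0.78742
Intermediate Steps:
-634/3911 + 4440/4676 = -634*1/3911 + 4440*(1/4676) = -634/3911 + 1110/1169 = 3600064/4571959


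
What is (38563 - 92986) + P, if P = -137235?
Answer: -191658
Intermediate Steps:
(38563 - 92986) + P = (38563 - 92986) - 137235 = -54423 - 137235 = -191658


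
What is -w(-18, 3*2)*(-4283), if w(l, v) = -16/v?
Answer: -34264/3 ≈ -11421.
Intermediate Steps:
-w(-18, 3*2)*(-4283) = -(-16)/(3*2)*(-4283) = -(-16)/6*(-4283) = -1*(-8/3)*(-4283) = (8/3)*(-4283) = -34264/3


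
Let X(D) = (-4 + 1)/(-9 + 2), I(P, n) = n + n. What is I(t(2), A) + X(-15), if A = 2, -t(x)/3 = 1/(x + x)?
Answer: 31/7 ≈ 4.4286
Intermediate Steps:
t(x) = -3/(2*x) (t(x) = -3/(x + x) = -3*1/(2*x) = -3/(2*x))
I(P, n) = 2*n
X(D) = 3/7 (X(D) = -3/(-7) = -3*(-1/7) = 3/7)
I(t(2), A) + X(-15) = 2*2 + 3/7 = 4 + 3/7 = 31/7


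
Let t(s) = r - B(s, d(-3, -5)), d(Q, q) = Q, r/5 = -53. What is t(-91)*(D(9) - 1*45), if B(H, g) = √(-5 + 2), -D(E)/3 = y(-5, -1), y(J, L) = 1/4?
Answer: 48495/4 + 183*I*√3/4 ≈ 12124.0 + 79.241*I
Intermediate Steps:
r = -265 (r = 5*(-53) = -265)
y(J, L) = ¼
D(E) = -¾ (D(E) = -3*¼ = -¾)
B(H, g) = I*√3 (B(H, g) = √(-3) = I*√3)
t(s) = -265 - I*√3
t(-91)*(D(9) - 1*45) = (-265 - I*√3)*(-¾ - 1*45) = (-265 - I*√3)*(-¾ - 45) = (-265 - I*√3)*(-183/4) = 48495/4 + 183*I*√3/4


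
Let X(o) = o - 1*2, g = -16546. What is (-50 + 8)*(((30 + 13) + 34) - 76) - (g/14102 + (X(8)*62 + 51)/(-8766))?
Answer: -280053009/6867674 ≈ -40.778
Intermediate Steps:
X(o) = -2 + o (X(o) = o - 2 = -2 + o)
(-50 + 8)*(((30 + 13) + 34) - 76) - (g/14102 + (X(8)*62 + 51)/(-8766)) = (-50 + 8)*(((30 + 13) + 34) - 76) - (-16546/14102 + ((-2 + 8)*62 + 51)/(-8766)) = -42*((43 + 34) - 76) - (-16546*1/14102 + (6*62 + 51)*(-1/8766)) = -42*(77 - 76) - (-8273/7051 + (372 + 51)*(-1/8766)) = -42*1 - (-8273/7051 + 423*(-1/8766)) = -42 - (-8273/7051 - 47/974) = -42 - 1*(-8389299/6867674) = -42 + 8389299/6867674 = -280053009/6867674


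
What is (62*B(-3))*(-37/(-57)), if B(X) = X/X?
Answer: 2294/57 ≈ 40.246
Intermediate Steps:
B(X) = 1
(62*B(-3))*(-37/(-57)) = (62*1)*(-37/(-57)) = 62*(-37*(-1/57)) = 62*(37/57) = 2294/57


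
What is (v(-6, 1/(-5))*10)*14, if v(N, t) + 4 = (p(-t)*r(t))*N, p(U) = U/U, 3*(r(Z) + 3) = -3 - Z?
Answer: 2744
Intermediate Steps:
r(Z) = -4 - Z/3 (r(Z) = -3 + (-3 - Z)/3 = -3 + (-1 - Z/3) = -4 - Z/3)
p(U) = 1
v(N, t) = -4 + N*(-4 - t/3) (v(N, t) = -4 + (1*(-4 - t/3))*N = -4 + (-4 - t/3)*N = -4 + N*(-4 - t/3))
(v(-6, 1/(-5))*10)*14 = ((-4 - ⅓*(-6)*(12 + 1/(-5)))*10)*14 = ((-4 - ⅓*(-6)*(12 - ⅕))*10)*14 = ((-4 - ⅓*(-6)*59/5)*10)*14 = ((-4 + 118/5)*10)*14 = ((98/5)*10)*14 = 196*14 = 2744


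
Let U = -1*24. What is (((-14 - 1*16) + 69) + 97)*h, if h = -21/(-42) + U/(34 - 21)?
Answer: -2380/13 ≈ -183.08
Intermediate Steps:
U = -24
h = -35/26 (h = -21/(-42) - 24/(34 - 21) = -21*(-1/42) - 24/13 = ½ - 24*1/13 = ½ - 24/13 = -35/26 ≈ -1.3462)
(((-14 - 1*16) + 69) + 97)*h = (((-14 - 1*16) + 69) + 97)*(-35/26) = (((-14 - 16) + 69) + 97)*(-35/26) = ((-30 + 69) + 97)*(-35/26) = (39 + 97)*(-35/26) = 136*(-35/26) = -2380/13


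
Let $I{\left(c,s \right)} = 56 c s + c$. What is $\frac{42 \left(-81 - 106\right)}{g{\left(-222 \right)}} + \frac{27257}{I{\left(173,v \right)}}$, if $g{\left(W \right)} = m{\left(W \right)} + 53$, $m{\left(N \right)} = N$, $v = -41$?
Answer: $\frac{3113706457}{67098915} \approx 46.405$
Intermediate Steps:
$I{\left(c,s \right)} = c + 56 c s$ ($I{\left(c,s \right)} = 56 c s + c = c + 56 c s$)
$g{\left(W \right)} = 53 + W$ ($g{\left(W \right)} = W + 53 = 53 + W$)
$\frac{42 \left(-81 - 106\right)}{g{\left(-222 \right)}} + \frac{27257}{I{\left(173,v \right)}} = \frac{42 \left(-81 - 106\right)}{53 - 222} + \frac{27257}{173 \left(1 + 56 \left(-41\right)\right)} = \frac{42 \left(-187\right)}{-169} + \frac{27257}{173 \left(1 - 2296\right)} = \left(-7854\right) \left(- \frac{1}{169}\right) + \frac{27257}{173 \left(-2295\right)} = \frac{7854}{169} + \frac{27257}{-397035} = \frac{7854}{169} + 27257 \left(- \frac{1}{397035}\right) = \frac{7854}{169} - \frac{27257}{397035} = \frac{3113706457}{67098915}$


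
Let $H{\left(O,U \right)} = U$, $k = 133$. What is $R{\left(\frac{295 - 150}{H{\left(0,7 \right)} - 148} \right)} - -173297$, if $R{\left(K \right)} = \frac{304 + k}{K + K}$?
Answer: $\frac{50194513}{290} \approx 1.7308 \cdot 10^{5}$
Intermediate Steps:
$R{\left(K \right)} = \frac{437}{2 K}$ ($R{\left(K \right)} = \frac{304 + 133}{K + K} = \frac{437}{2 K}$)
$R{\left(\frac{295 - 150}{H{\left(0,7 \right)} - 148} \right)} - -173297 = \frac{437}{2 \frac{295 - 150}{7 - 148}} - -173297 = \frac{437}{2 \frac{145}{-141}} + 173297 = \frac{437}{2 \cdot 145 \left(- \frac{1}{141}\right)} + 173297 = \frac{437}{2 \left(- \frac{145}{141}\right)} + 173297 = \frac{437}{2} \left(- \frac{141}{145}\right) + 173297 = - \frac{61617}{290} + 173297 = \frac{50194513}{290}$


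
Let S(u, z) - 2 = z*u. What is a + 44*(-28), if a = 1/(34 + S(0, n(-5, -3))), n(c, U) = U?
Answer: -44351/36 ≈ -1232.0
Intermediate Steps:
S(u, z) = 2 + u*z (S(u, z) = 2 + z*u = 2 + u*z)
a = 1/36 (a = 1/(34 + (2 + 0*(-3))) = 1/(34 + (2 + 0)) = 1/(34 + 2) = 1/36 ≈ 0.027778)
a + 44*(-28) = 1/36 + 44*(-28) = 1/36 - 1232 = -44351/36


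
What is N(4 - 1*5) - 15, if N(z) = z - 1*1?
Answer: -17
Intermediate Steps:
N(z) = -1 + z (N(z) = z - 1 = -1 + z)
N(4 - 1*5) - 15 = (-1 + (4 - 1*5)) - 15 = (-1 + (4 - 5)) - 15 = (-1 - 1) - 15 = -2 - 15 = -17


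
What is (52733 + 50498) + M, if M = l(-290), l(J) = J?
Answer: 102941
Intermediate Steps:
M = -290
(52733 + 50498) + M = (52733 + 50498) - 290 = 103231 - 290 = 102941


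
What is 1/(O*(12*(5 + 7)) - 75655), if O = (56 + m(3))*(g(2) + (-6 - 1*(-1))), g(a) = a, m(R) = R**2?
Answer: -1/103735 ≈ -9.6399e-6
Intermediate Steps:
O = -195 (O = (56 + 3**2)*(2 + (-6 - 1*(-1))) = (56 + 9)*(2 + (-6 + 1)) = 65*(2 - 5) = 65*(-3) = -195)
1/(O*(12*(5 + 7)) - 75655) = 1/(-2340*(5 + 7) - 75655) = 1/(-2340*12 - 75655) = 1/(-195*144 - 75655) = 1/(-28080 - 75655) = 1/(-103735) = -1/103735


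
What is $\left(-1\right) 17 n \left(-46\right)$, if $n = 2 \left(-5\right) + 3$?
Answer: $-5474$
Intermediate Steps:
$n = -7$ ($n = -10 + 3 = -7$)
$\left(-1\right) 17 n \left(-46\right) = \left(-1\right) 17 \left(-7\right) \left(-46\right) = \left(-17\right) \left(-7\right) \left(-46\right) = 119 \left(-46\right) = -5474$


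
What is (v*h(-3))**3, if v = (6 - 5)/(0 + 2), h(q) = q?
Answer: -27/8 ≈ -3.3750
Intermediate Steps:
v = 1/2 ≈ 0.50000
(v*h(-3))**3 = ((1/2)*(-3))**3 = (-3/2)**3 = -27/8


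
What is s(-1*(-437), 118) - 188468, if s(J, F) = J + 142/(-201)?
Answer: -37794373/201 ≈ -1.8803e+5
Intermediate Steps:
s(J, F) = -142/201 + J (s(J, F) = J + 142*(-1/201) = J - 142/201 = -142/201 + J)
s(-1*(-437), 118) - 188468 = (-142/201 - 1*(-437)) - 188468 = (-142/201 + 437) - 188468 = 87695/201 - 188468 = -37794373/201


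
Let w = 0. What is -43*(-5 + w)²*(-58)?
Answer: 62350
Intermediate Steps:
-43*(-5 + w)²*(-58) = -43*(-5 + 0)²*(-58) = -43*(-5)²*(-58) = -43*25*(-58) = -1075*(-58) = 62350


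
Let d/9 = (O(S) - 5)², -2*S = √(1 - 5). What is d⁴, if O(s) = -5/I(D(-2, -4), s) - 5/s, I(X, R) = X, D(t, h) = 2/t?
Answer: 2562890625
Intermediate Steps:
S = -I (S = -√(1 - 5)/2 = -I ≈ -1.0*I)
O(s) = 5 - 5/s (O(s) = -5/(2/(-2)) - 5/s = -5/(2*(-½)) - 5/s = -5/(-1) - 5/s = -5*(-1) - 5/s = 5 - 5/s)
d = -225 (d = 9*((5 - 5*I) - 5)² = 9*(-5*I)² = 9*(-25) = -225)
d⁴ = (-225)⁴ = 2562890625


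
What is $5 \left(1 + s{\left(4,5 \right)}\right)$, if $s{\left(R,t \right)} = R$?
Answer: $25$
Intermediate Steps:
$5 \left(1 + s{\left(4,5 \right)}\right) = 5 \left(1 + 4\right) = 5 \cdot 5 = 25$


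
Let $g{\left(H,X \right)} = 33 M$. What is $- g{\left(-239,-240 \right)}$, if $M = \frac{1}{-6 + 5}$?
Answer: $33$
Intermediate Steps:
$M = -1$ ($M = \frac{1}{-1} = -1$)
$g{\left(H,X \right)} = -33$ ($g{\left(H,X \right)} = 33 \left(-1\right) = -33$)
$- g{\left(-239,-240 \right)} = \left(-1\right) \left(-33\right) = 33$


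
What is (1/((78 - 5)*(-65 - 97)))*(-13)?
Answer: 13/11826 ≈ 0.0010993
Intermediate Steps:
(1/((78 - 5)*(-65 - 97)))*(-13) = (1/(73*(-162)))*(-13) = ((1/73)*(-1/162))*(-13) = -1/11826*(-13) = 13/11826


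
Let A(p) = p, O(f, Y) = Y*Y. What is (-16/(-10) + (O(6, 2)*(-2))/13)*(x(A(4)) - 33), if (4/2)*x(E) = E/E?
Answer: -32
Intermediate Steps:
O(f, Y) = Y²
x(E) = ½ (x(E) = (E/E)/2 = (½)*1 = ½)
(-16/(-10) + (O(6, 2)*(-2))/13)*(x(A(4)) - 33) = (-16/(-10) + (2²*(-2))/13)*(½ - 33) = (-16*(-⅒) + (4*(-2))*(1/13))*(-65/2) = (8/5 - 8*1/13)*(-65/2) = (8/5 - 8/13)*(-65/2) = (64/65)*(-65/2) = -32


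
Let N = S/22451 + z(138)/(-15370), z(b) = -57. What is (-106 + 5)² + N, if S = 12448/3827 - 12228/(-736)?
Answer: 1239363751984705603/121494284277080 ≈ 10201.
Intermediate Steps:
S = 13989571/704168 (S = 12448*(1/3827) - 12228*(-1/736) = 12448/3827 + 3057/184 = 13989571/704168 ≈ 19.867)
N = 558074212523/121494284277080 (N = (13989571/704168)/22451 - 57/(-15370) = (13989571/704168)*(1/22451) - 57*(-1/15370) = 13989571/15809275768 + 57/15370 = 558074212523/121494284277080 ≈ 0.0045934)
(-106 + 5)² + N = (-106 + 5)² + 558074212523/121494284277080 = (-101)² + 558074212523/121494284277080 = 10201 + 558074212523/121494284277080 = 1239363751984705603/121494284277080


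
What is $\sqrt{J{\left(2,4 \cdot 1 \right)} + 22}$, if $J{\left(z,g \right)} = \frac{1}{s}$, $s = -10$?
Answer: $\frac{\sqrt{2190}}{10} \approx 4.6797$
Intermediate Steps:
$J{\left(z,g \right)} = - \frac{1}{10}$ ($J{\left(z,g \right)} = \frac{1}{-10} = - \frac{1}{10}$)
$\sqrt{J{\left(2,4 \cdot 1 \right)} + 22} = \sqrt{- \frac{1}{10} + 22} = \sqrt{\frac{219}{10}} = \frac{\sqrt{2190}}{10}$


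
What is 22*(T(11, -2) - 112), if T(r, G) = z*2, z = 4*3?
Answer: -1936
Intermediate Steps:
z = 12
T(r, G) = 24 (T(r, G) = 12*2 = 24)
22*(T(11, -2) - 112) = 22*(24 - 112) = 22*(-88) = -1936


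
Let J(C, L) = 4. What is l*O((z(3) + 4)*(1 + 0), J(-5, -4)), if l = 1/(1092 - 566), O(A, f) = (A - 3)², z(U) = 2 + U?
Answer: 18/263 ≈ 0.068441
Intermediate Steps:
O(A, f) = (-3 + A)²
l = 1/526 ≈ 0.0019011
l*O((z(3) + 4)*(1 + 0), J(-5, -4)) = (-3 + ((2 + 3) + 4)*(1 + 0))²/526 = (-3 + (5 + 4)*1)²/526 = (-3 + 9*1)²/526 = (-3 + 9)²/526 = (1/526)*6² = (1/526)*36 = 18/263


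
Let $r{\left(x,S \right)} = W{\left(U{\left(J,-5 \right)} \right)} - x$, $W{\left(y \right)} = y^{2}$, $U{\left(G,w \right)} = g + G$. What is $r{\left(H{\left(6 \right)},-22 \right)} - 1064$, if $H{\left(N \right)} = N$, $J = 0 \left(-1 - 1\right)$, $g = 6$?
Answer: $-1034$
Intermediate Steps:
$J = 0$ ($J = 0 \left(-2\right) = 0$)
$U{\left(G,w \right)} = 6 + G$
$r{\left(x,S \right)} = 36 - x$ ($r{\left(x,S \right)} = \left(6 + 0\right)^{2} - x = 6^{2} - x = 36 - x$)
$r{\left(H{\left(6 \right)},-22 \right)} - 1064 = \left(36 - 6\right) - 1064 = 30 - 1064 = -1034$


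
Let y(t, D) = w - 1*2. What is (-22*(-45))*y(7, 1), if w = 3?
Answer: 990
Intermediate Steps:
y(t, D) = 1 (y(t, D) = 3 - 1*2 = 3 - 2 = 1)
(-22*(-45))*y(7, 1) = -22*(-45)*1 = 990*1 = 990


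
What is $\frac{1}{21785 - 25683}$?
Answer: $- \frac{1}{3898} \approx -0.00025654$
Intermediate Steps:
$\frac{1}{21785 - 25683} = \frac{1}{-3898} = - \frac{1}{3898}$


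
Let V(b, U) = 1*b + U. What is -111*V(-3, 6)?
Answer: -333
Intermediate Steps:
V(b, U) = U + b (V(b, U) = b + U = U + b)
-111*V(-3, 6) = -111*(6 - 3) = -111*3 = -333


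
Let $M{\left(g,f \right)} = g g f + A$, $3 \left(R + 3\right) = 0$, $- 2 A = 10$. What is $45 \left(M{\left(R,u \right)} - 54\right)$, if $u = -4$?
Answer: $-4275$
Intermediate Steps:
$A = -5$ ($A = \left(- \frac{1}{2}\right) 10 = -5$)
$R = -3$ ($R = -3 + \frac{1}{3} \cdot 0 = -3 + 0 = -3$)
$M{\left(g,f \right)} = -5 + f g^{2}$ ($M{\left(g,f \right)} = g g f - 5 = g^{2} f - 5 = f g^{2} - 5 = -5 + f g^{2}$)
$45 \left(M{\left(R,u \right)} - 54\right) = 45 \left(\left(-5 - 4 \left(-3\right)^{2}\right) - 54\right) = 45 \left(\left(-5 - 36\right) - 54\right) = 45 \left(-41 - 54\right) = 45 \left(-95\right) = -4275$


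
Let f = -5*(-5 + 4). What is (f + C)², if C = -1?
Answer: 16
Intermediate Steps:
f = 5 (f = -5*(-1) = 5)
(f + C)² = (5 - 1)² = 4² = 16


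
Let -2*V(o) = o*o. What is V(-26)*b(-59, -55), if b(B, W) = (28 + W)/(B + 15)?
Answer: -4563/22 ≈ -207.41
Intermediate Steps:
b(B, W) = (28 + W)/(15 + B)
V(o) = -o²/2 (V(o) = -o*o/2 = -o²/2)
V(-26)*b(-59, -55) = (-½*(-26)²)*((28 - 55)/(15 - 59)) = (-½*676)*(-27/(-44)) = -(-169)*(-27)/22 = -338*27/44 = -4563/22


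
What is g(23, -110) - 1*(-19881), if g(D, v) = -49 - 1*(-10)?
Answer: 19842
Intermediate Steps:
g(D, v) = -39 (g(D, v) = -49 + 10 = -39)
g(23, -110) - 1*(-19881) = -39 - 1*(-19881) = -39 + 19881 = 19842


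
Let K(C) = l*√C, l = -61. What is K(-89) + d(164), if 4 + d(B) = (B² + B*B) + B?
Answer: 53952 - 61*I*√89 ≈ 53952.0 - 575.47*I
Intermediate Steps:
d(B) = -4 + B + 2*B² (d(B) = -4 + ((B² + B*B) + B) = -4 + ((B² + B²) + B) = -4 + (2*B² + B) = -4 + (B + 2*B²) = -4 + B + 2*B²)
K(C) = -61*√C
K(-89) + d(164) = -61*I*√89 + (-4 + 164 + 2*164²) = -61*I*√89 + (-4 + 164 + 2*26896) = -61*I*√89 + (-4 + 164 + 53792) = -61*I*√89 + 53952 = 53952 - 61*I*√89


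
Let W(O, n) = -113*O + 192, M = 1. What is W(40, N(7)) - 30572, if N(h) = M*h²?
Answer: -34900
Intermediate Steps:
N(h) = h² (N(h) = 1*h² = h²)
W(O, n) = 192 - 113*O
W(40, N(7)) - 30572 = (192 - 113*40) - 30572 = (192 - 4520) - 30572 = -4328 - 30572 = -34900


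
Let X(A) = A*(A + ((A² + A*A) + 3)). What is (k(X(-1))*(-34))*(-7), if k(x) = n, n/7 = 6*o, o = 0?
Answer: 0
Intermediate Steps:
n = 0 (n = 7*(6*0) = 7*0 = 0)
X(A) = A*(3 + A + 2*A²) (X(A) = A*(A + ((A² + A²) + 3)) = A*(A + (2*A² + 3)) = A*(A + (3 + 2*A²)) = A*(3 + A + 2*A²))
k(x) = 0
(k(X(-1))*(-34))*(-7) = (0*(-34))*(-7) = 0*(-7) = 0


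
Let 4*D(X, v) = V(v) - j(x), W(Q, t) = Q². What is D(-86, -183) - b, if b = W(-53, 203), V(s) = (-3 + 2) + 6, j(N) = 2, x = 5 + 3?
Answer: -11233/4 ≈ -2808.3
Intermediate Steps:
x = 8
V(s) = 5 (V(s) = -1 + 6 = 5)
b = 2809 (b = (-53)² = 2809)
D(X, v) = ¾ (D(X, v) = (5 - 1*2)/4 = (5 - 2)/4 = (¼)*3 = ¾)
D(-86, -183) - b = ¾ - 1*2809 = ¾ - 2809 = -11233/4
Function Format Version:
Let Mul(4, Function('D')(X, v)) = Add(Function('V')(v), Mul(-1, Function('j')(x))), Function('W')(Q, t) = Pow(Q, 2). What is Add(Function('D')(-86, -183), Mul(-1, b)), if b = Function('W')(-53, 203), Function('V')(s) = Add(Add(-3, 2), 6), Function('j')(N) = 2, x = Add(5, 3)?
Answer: Rational(-11233, 4) ≈ -2808.3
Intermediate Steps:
x = 8
Function('V')(s) = 5 (Function('V')(s) = Add(-1, 6) = 5)
b = 2809 (b = Pow(-53, 2) = 2809)
Function('D')(X, v) = Rational(3, 4) (Function('D')(X, v) = Mul(Rational(1, 4), Add(5, Mul(-1, 2))) = Mul(Rational(1, 4), Add(5, -2)) = Mul(Rational(1, 4), 3) = Rational(3, 4))
Add(Function('D')(-86, -183), Mul(-1, b)) = Add(Rational(3, 4), Mul(-1, 2809)) = Add(Rational(3, 4), -2809) = Rational(-11233, 4)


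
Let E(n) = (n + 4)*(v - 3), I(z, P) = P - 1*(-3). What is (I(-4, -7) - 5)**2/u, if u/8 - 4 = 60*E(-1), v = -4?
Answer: -81/10048 ≈ -0.0080613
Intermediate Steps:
I(z, P) = 3 + P (I(z, P) = P + 3 = 3 + P)
E(n) = -28 - 7*n (E(n) = (n + 4)*(-4 - 3) = (4 + n)*(-7) = -28 - 7*n)
u = -10048 (u = 32 + 8*(60*(-28 - 7*(-1))) = 32 + 8*(60*(-28 + 7)) = 32 + 8*(60*(-21)) = 32 + 8*(-1260) = 32 - 10080 = -10048)
(I(-4, -7) - 5)**2/u = ((3 - 7) - 5)**2/(-10048) = (-4 - 5)**2*(-1/10048) = (-9)**2*(-1/10048) = 81*(-1/10048) = -81/10048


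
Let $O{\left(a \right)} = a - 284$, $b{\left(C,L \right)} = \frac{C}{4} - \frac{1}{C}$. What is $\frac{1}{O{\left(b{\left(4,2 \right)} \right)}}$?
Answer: $- \frac{4}{1133} \approx -0.0035305$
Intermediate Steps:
$b{\left(C,L \right)} = - \frac{1}{C} + \frac{C}{4}$ ($b{\left(C,L \right)} = C \frac{1}{4} - \frac{1}{C} = \frac{C}{4} - \frac{1}{C} = - \frac{1}{C} + \frac{C}{4}$)
$O{\left(a \right)} = -284 + a$
$\frac{1}{O{\left(b{\left(4,2 \right)} \right)}} = \frac{1}{-284 + \left(- \frac{1}{4} + \frac{1}{4} \cdot 4\right)} = \frac{1}{-284 + \left(\left(-1\right) \frac{1}{4} + 1\right)} = \frac{1}{-284 + \left(- \frac{1}{4} + 1\right)} = \frac{1}{-284 + \frac{3}{4}} = \frac{1}{- \frac{1133}{4}} = - \frac{4}{1133}$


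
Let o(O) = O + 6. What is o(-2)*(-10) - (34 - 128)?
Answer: 54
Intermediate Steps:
o(O) = 6 + O
o(-2)*(-10) - (34 - 128) = (6 - 2)*(-10) - (34 - 128) = 4*(-10) - 1*(-94) = -40 + 94 = 54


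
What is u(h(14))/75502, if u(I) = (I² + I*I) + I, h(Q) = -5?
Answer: 45/75502 ≈ 0.00059601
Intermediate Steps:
u(I) = I + 2*I² (u(I) = (I² + I²) + I = 2*I² + I = I + 2*I²)
u(h(14))/75502 = -5*(1 + 2*(-5))/75502 = -5*(1 - 10)*(1/75502) = -5*(-9)*(1/75502) = 45*(1/75502) = 45/75502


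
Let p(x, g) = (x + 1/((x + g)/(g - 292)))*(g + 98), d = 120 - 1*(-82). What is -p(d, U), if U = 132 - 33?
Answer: -11939973/301 ≈ -39668.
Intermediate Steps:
d = 202 (d = 120 + 82 = 202)
U = 99
p(x, g) = (98 + g)*(x + (-292 + g)/(g + x)) (p(x, g) = (x + 1/((g + x)/(-292 + g)))*(98 + g) = (x + (-292 + g)/(g + x))*(98 + g) = (98 + g)*(x + (-292 + g)/(g + x)))
-p(d, U) = -(-28616 + 99² - 194*99 + 98*202² + 99*202² + 202*99² + 98*99*202)/(99 + 202) = -(-28616 + 9801 - 19206 + 98*40804 + 99*40804 + 202*9801 + 1959804)/301 = -(-28616 + 9801 - 19206 + 3998792 + 4039596 + 1979802 + 1959804)/301 = -11939973/301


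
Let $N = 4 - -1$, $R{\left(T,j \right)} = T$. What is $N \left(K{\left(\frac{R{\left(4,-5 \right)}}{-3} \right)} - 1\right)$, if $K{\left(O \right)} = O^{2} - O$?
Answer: $\frac{95}{9} \approx 10.556$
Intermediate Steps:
$N = 5$ ($N = 4 + 1 = 5$)
$N \left(K{\left(\frac{R{\left(4,-5 \right)}}{-3} \right)} - 1\right) = 5 \left(\frac{4}{-3} \left(-1 + \frac{4}{-3}\right) - 1\right) = 5 \left(4 \left(- \frac{1}{3}\right) \left(-1 + 4 \left(- \frac{1}{3}\right)\right) - 1\right) = 5 \left(- \frac{4 \left(-1 - \frac{4}{3}\right)}{3} - 1\right) = 5 \left(\left(- \frac{4}{3}\right) \left(- \frac{7}{3}\right) - 1\right) = 5 \left(\frac{28}{9} - 1\right) = 5 \cdot \frac{19}{9} = \frac{95}{9}$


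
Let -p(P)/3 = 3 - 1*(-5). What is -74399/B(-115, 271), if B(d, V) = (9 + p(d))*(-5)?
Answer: -74399/75 ≈ -991.99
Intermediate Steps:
p(P) = -24 (p(P) = -3*(3 - 1*(-5)) = -3*(3 + 5) = -3*8 = -24)
B(d, V) = 75 (B(d, V) = (9 - 24)*(-5) = -15*(-5) = 75)
-74399/B(-115, 271) = -74399/75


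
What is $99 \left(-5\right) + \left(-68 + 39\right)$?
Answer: $-524$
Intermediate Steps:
$99 \left(-5\right) + \left(-68 + 39\right) = -495 - 29 = -524$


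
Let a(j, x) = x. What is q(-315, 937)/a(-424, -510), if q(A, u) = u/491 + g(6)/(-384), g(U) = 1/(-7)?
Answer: -2519147/673102080 ≈ -0.0037426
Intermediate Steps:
g(U) = -⅐
q(A, u) = 1/2688 + u/491 (q(A, u) = u/491 - ⅐/(-384) = u*(1/491) - ⅐*(-1/384) = u/491 + 1/2688 = 1/2688 + u/491)
q(-315, 937)/a(-424, -510) = (1/2688 + (1/491)*937)/(-510) = (1/2688 + 937/491)*(-1/510) = (2519147/1319808)*(-1/510) = -2519147/673102080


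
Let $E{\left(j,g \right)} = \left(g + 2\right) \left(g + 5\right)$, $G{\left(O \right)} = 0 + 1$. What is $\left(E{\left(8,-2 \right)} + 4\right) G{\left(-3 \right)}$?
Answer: $4$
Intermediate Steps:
$G{\left(O \right)} = 1$
$E{\left(j,g \right)} = \left(2 + g\right) \left(5 + g\right)$
$\left(E{\left(8,-2 \right)} + 4\right) G{\left(-3 \right)} = \left(\left(10 + \left(-2\right)^{2} + 7 \left(-2\right)\right) + 4\right) 1 = \left(\left(10 + 4 - 14\right) + 4\right) 1 = \left(0 + 4\right) 1 = 4 \cdot 1 = 4$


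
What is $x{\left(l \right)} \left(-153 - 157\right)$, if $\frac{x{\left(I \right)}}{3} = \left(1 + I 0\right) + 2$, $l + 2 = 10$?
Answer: $-2790$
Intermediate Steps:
$l = 8$ ($l = -2 + 10 = 8$)
$x{\left(I \right)} = 9$ ($x{\left(I \right)} = 3 \left(\left(1 + I 0\right) + 2\right) = 3 \left(\left(1 + 0\right) + 2\right) = 3 \left(1 + 2\right) = 3 \cdot 3 = 9$)
$x{\left(l \right)} \left(-153 - 157\right) = 9 \left(-153 - 157\right) = 9 \left(-310\right) = -2790$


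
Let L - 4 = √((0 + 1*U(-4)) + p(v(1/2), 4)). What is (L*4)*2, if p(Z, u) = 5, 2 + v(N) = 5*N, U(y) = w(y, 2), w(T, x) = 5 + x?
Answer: 32 + 16*√3 ≈ 59.713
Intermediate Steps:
U(y) = 7 (U(y) = 5 + 2 = 7)
v(N) = -2 + 5*N
L = 4 + 2*√3 (L = 4 + √((0 + 1*7) + 5) = 4 + √((0 + 7) + 5) = 4 + √(7 + 5) = 4 + √12 = 4 + 2*√3 ≈ 7.4641)
(L*4)*2 = ((4 + 2*√3)*4)*2 = (16 + 8*√3)*2 = 32 + 16*√3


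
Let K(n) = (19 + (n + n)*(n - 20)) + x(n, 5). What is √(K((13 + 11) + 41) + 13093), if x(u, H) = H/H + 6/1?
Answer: √18969 ≈ 137.73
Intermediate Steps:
x(u, H) = 7 (x(u, H) = 1 + 6*1 = 1 + 6 = 7)
K(n) = 26 + 2*n*(-20 + n) (K(n) = (19 + (n + n)*(n - 20)) + 7 = (19 + (2*n)*(-20 + n)) + 7 = (19 + 2*n*(-20 + n)) + 7 = 26 + 2*n*(-20 + n))
√(K((13 + 11) + 41) + 13093) = √((26 - 40*((13 + 11) + 41) + 2*((13 + 11) + 41)²) + 13093) = √((26 - 40*(24 + 41) + 2*(24 + 41)²) + 13093) = √((26 - 40*65 + 2*65²) + 13093) = √((26 - 2600 + 2*4225) + 13093) = √((26 - 2600 + 8450) + 13093) = √(5876 + 13093) = √18969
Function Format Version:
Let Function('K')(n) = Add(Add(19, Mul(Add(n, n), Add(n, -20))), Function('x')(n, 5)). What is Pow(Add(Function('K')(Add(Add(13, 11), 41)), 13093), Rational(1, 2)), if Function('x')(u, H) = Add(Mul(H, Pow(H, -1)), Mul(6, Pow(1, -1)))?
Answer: Pow(18969, Rational(1, 2)) ≈ 137.73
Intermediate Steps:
Function('x')(u, H) = 7 (Function('x')(u, H) = Add(1, Mul(6, 1)) = Add(1, 6) = 7)
Function('K')(n) = Add(26, Mul(2, n, Add(-20, n))) (Function('K')(n) = Add(Add(19, Mul(Add(n, n), Add(n, -20))), 7) = Add(Add(19, Mul(Mul(2, n), Add(-20, n))), 7) = Add(Add(19, Mul(2, n, Add(-20, n))), 7) = Add(26, Mul(2, n, Add(-20, n))))
Pow(Add(Function('K')(Add(Add(13, 11), 41)), 13093), Rational(1, 2)) = Pow(Add(Add(26, Mul(-40, Add(Add(13, 11), 41)), Mul(2, Pow(Add(Add(13, 11), 41), 2))), 13093), Rational(1, 2)) = Pow(Add(Add(26, Mul(-40, Add(24, 41)), Mul(2, Pow(Add(24, 41), 2))), 13093), Rational(1, 2)) = Pow(Add(Add(26, Mul(-40, 65), Mul(2, Pow(65, 2))), 13093), Rational(1, 2)) = Pow(Add(Add(26, -2600, Mul(2, 4225)), 13093), Rational(1, 2)) = Pow(Add(Add(26, -2600, 8450), 13093), Rational(1, 2)) = Pow(Add(5876, 13093), Rational(1, 2)) = Pow(18969, Rational(1, 2))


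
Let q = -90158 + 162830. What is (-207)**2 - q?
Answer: -29823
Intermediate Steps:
q = 72672
(-207)**2 - q = (-207)**2 - 1*72672 = 42849 - 72672 = -29823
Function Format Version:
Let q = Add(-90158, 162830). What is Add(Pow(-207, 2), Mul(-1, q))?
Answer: -29823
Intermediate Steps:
q = 72672
Add(Pow(-207, 2), Mul(-1, q)) = Add(Pow(-207, 2), Mul(-1, 72672)) = Add(42849, -72672) = -29823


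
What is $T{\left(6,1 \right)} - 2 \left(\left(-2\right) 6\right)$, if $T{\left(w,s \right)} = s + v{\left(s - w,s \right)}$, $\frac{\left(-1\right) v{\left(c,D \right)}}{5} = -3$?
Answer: $40$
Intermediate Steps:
$v{\left(c,D \right)} = 15$ ($v{\left(c,D \right)} = \left(-5\right) \left(-3\right) = 15$)
$T{\left(w,s \right)} = 15 + s$ ($T{\left(w,s \right)} = s + 15 = 15 + s$)
$T{\left(6,1 \right)} - 2 \left(\left(-2\right) 6\right) = \left(15 + 1\right) - 2 \left(\left(-2\right) 6\right) = 16 - -24 = 16 + 24 = 40$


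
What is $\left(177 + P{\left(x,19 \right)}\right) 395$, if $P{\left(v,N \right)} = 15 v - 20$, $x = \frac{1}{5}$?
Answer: $63200$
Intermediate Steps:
$x = \frac{1}{5} \approx 0.2$
$P{\left(v,N \right)} = -20 + 15 v$
$\left(177 + P{\left(x,19 \right)}\right) 395 = \left(177 + \left(-20 + 15 \cdot \frac{1}{5}\right)\right) 395 = \left(177 + \left(-20 + 3\right)\right) 395 = \left(177 - 17\right) 395 = 160 \cdot 395 = 63200$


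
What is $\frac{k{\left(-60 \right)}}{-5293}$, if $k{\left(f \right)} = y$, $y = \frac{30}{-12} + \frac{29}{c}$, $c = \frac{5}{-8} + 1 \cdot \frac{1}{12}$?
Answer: $\frac{1457}{137618} \approx 0.010587$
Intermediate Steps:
$c = - \frac{13}{24}$ ($c = 5 \left(- \frac{1}{8}\right) + 1 \cdot \frac{1}{12} = - \frac{5}{8} + \frac{1}{12} = - \frac{13}{24} \approx -0.54167$)
$y = - \frac{1457}{26}$ ($y = \frac{30}{-12} + \frac{29}{- \frac{13}{24}} = 30 \left(- \frac{1}{12}\right) + 29 \left(- \frac{24}{13}\right) = - \frac{5}{2} - \frac{696}{13} = - \frac{1457}{26} \approx -56.038$)
$k{\left(f \right)} = - \frac{1457}{26}$
$\frac{k{\left(-60 \right)}}{-5293} = - \frac{1457}{26 \left(-5293\right)} = \left(- \frac{1457}{26}\right) \left(- \frac{1}{5293}\right) = \frac{1457}{137618}$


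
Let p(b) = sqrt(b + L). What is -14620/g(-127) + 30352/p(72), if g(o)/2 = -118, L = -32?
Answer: 3655/59 + 7588*sqrt(10)/5 ≈ 4861.0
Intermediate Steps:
g(o) = -236 (g(o) = 2*(-118) = -236)
p(b) = sqrt(-32 + b) (p(b) = sqrt(b - 32) = sqrt(-32 + b))
-14620/g(-127) + 30352/p(72) = -14620/(-236) + 30352/(sqrt(-32 + 72)) = -14620*(-1/236) + 30352/(sqrt(40)) = 3655/59 + 30352/((2*sqrt(10))) = 3655/59 + 30352*(sqrt(10)/20) = 3655/59 + 7588*sqrt(10)/5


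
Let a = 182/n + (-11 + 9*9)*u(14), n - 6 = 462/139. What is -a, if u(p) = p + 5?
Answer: -874489/648 ≈ -1349.5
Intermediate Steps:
n = 1296/139 (n = 6 + 462/139 = 1296/139 ≈ 9.3237)
u(p) = 5 + p
a = 874489/648 (a = 182/(1296/139) + (-11 + 9*9)*(5 + 14) = 182*(139/1296) + (-11 + 81)*19 = 12649/648 + 70*19 = 12649/648 + 1330 = 874489/648 ≈ 1349.5)
-a = -1*874489/648 = -874489/648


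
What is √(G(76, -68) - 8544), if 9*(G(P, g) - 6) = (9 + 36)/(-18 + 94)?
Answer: I*√12328777/38 ≈ 92.401*I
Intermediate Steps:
G(P, g) = 461/76 (G(P, g) = 6 + ((9 + 36)/(-18 + 94))/9 = 6 + (45/76)/9 = 6 + (45*(1/76))/9 = 6 + (⅑)*(45/76) = 6 + 5/76 = 461/76)
√(G(76, -68) - 8544) = √(461/76 - 8544) = √(-648883/76) = I*√12328777/38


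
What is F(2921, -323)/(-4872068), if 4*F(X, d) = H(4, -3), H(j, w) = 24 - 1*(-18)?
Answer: -21/9744136 ≈ -2.1551e-6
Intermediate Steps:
H(j, w) = 42 (H(j, w) = 24 + 18 = 42)
F(X, d) = 21/2 (F(X, d) = (1/4)*42 = 21/2)
F(2921, -323)/(-4872068) = (21/2)/(-4872068) = (21/2)*(-1/4872068) = -21/9744136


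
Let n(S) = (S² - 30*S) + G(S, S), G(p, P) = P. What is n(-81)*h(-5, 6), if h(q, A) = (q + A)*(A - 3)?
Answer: 26730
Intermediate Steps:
n(S) = S² - 29*S (n(S) = (S² - 30*S) + S = S² - 29*S)
h(q, A) = (-3 + A)*(A + q) (h(q, A) = (A + q)*(-3 + A) = (-3 + A)*(A + q))
n(-81)*h(-5, 6) = (-81*(-29 - 81))*(6² - 3*6 - 3*(-5) + 6*(-5)) = (-81*(-110))*(36 - 18 + 15 - 30) = 8910*3 = 26730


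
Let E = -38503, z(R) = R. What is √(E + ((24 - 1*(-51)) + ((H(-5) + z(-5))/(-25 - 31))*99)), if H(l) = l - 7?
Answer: I*√30103990/28 ≈ 195.95*I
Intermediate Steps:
H(l) = -7 + l
√(E + ((24 - 1*(-51)) + ((H(-5) + z(-5))/(-25 - 31))*99)) = √(-38503 + ((24 - 1*(-51)) + (((-7 - 5) - 5)/(-25 - 31))*99)) = √(-38503 + ((24 + 51) + ((-12 - 5)/(-56))*99)) = √(-38503 + (75 - 17*(-1/56)*99)) = √(-38503 + (75 + (17/56)*99)) = √(-38503 + (75 + 1683/56)) = √(-38503 + 5883/56) = √(-2150285/56) = I*√30103990/28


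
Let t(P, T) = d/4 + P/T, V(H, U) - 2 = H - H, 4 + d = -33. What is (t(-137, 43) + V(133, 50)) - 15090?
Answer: -2597275/172 ≈ -15100.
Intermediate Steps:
d = -37 (d = -4 - 33 = -37)
V(H, U) = 2 (V(H, U) = 2 + (H - H) = 2 + 0 = 2)
t(P, T) = -37/4 + P/T
(t(-137, 43) + V(133, 50)) - 15090 = ((-37/4 - 137/43) + 2) - 15090 = (-2139/172 + 2) - 15090 = -1795/172 - 15090 = -2597275/172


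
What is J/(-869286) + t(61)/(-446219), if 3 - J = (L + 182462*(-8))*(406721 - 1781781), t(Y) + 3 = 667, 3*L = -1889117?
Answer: 3846032047275005017/1163675788902 ≈ 3.3051e+6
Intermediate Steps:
L = -1889117/3 (L = (1/3)*(-1889117) = -1889117/3 ≈ -6.2971e+5)
t(Y) = 664 (t(Y) = -3 + 667 = 664)
J = -8619157967291/3 (J = 3 - (-1889117/3 + 182462*(-8))*(406721 - 1781781) = 3 - (-1889117/3 - 1459696)*(-1375060) = 3 - (-6268205)*(-1375060)/3 = 3 - 1*8619157967300/3 = 3 - 8619157967300/3 = -8619157967291/3 ≈ -2.8731e+12)
J/(-869286) + t(61)/(-446219) = -8619157967291/3/(-869286) + 664/(-446219) = -8619157967291/3*(-1/869286) + 664*(-1/446219) = 8619157967291/2607858 - 664/446219 = 3846032047275005017/1163675788902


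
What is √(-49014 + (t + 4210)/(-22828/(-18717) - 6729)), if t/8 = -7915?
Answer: 2*I*√7770668471644855326/25184773 ≈ 221.37*I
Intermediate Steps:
t = -63320 (t = 8*(-7915) = -63320)
√(-49014 + (t + 4210)/(-22828/(-18717) - 6729)) = √(-49014 + (-63320 + 4210)/(-22828/(-18717) - 6729)) = √(-49014 - 59110/(-22828*(-1/18717) - 6729)) = √(-49014 - 59110/(22828/18717 - 6729)) = √(-49014 - 59110/(-125923865/18717)) = √(-49014 - 59110*(-18717/125923865)) = √(-49014 + 221272374/25184773) = √(-1234185191448/25184773) = 2*I*√7770668471644855326/25184773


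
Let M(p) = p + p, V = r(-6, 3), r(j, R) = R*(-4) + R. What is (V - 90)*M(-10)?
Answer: 1980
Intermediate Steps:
r(j, R) = -3*R (r(j, R) = -4*R + R = -3*R)
V = -9 (V = -3*3 = -9)
M(p) = 2*p
(V - 90)*M(-10) = (-9 - 90)*(2*(-10)) = -99*(-20) = 1980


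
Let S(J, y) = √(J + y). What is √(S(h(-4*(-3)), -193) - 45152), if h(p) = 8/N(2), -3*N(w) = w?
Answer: √(-45152 + I*√205) ≈ 0.0337 + 212.49*I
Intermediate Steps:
N(w) = -w/3
h(p) = -12 (h(p) = 8/((-⅓*2)) = 8/(-⅔) = 8*(-3/2) = -12)
√(S(h(-4*(-3)), -193) - 45152) = √(√(-12 - 193) - 45152) = √(√(-205) - 45152) = √(I*√205 - 45152) = √(-45152 + I*√205)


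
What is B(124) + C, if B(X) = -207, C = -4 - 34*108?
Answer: -3883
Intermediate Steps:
C = -3676 (C = -4 - 3672 = -3676)
B(124) + C = -207 - 3676 = -3883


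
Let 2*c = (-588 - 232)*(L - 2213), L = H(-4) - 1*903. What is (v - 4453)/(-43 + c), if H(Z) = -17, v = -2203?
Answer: -6656/1284487 ≈ -0.0051818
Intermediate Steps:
L = -920 (L = -17 - 1*903 = -17 - 903 = -920)
c = 1284530 (c = ((-588 - 232)*(-920 - 2213))/2 = (-820*(-3133))/2 = (½)*2569060 = 1284530)
(v - 4453)/(-43 + c) = (-2203 - 4453)/(-43 + 1284530) = -6656/1284487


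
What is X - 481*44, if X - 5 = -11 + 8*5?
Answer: -21130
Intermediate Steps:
X = 34 (X = 5 + (-11 + 8*5) = 5 + (-11 + 40) = 5 + 29 = 34)
X - 481*44 = 34 - 481*44 = 34 - 21164 = -21130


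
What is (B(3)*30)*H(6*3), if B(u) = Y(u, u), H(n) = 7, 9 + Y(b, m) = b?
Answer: -1260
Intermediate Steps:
Y(b, m) = -9 + b
B(u) = -9 + u
(B(3)*30)*H(6*3) = ((-9 + 3)*30)*7 = -6*30*7 = -180*7 = -1260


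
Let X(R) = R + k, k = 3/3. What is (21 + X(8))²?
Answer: 900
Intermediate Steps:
k = 1 (k = 3*(⅓) = 1)
X(R) = 1 + R (X(R) = R + 1 = 1 + R)
(21 + X(8))² = (21 + (1 + 8))² = (21 + 9)² = 30² = 900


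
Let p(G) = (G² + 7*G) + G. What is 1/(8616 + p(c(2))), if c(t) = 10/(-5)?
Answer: 1/8604 ≈ 0.00011622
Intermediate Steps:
c(t) = -2 (c(t) = 10*(-⅕) = -2)
p(G) = G² + 8*G
1/(8616 + p(c(2))) = 1/(8616 - 2*(8 - 2)) = 1/(8616 - 2*6) = 1/(8616 - 12) = 1/8604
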